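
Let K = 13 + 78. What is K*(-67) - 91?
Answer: -6188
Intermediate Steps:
K = 91
K*(-67) - 91 = 91*(-67) - 91 = -6097 - 91 = -6188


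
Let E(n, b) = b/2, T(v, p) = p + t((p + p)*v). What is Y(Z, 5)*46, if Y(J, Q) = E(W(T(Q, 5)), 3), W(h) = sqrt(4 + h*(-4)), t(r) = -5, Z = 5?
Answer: 69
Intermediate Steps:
T(v, p) = -5 + p (T(v, p) = p - 5 = -5 + p)
W(h) = sqrt(4 - 4*h)
E(n, b) = b/2 (E(n, b) = b*(1/2) = b/2)
Y(J, Q) = 3/2 (Y(J, Q) = (1/2)*3 = 3/2)
Y(Z, 5)*46 = (3/2)*46 = 69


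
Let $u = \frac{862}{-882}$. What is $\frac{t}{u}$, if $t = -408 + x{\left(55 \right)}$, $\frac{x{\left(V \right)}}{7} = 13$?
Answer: $\frac{139797}{431} \approx 324.35$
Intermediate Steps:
$x{\left(V \right)} = 91$ ($x{\left(V \right)} = 7 \cdot 13 = 91$)
$u = - \frac{431}{441}$ ($u = 862 \left(- \frac{1}{882}\right) = - \frac{431}{441} \approx -0.97732$)
$t = -317$ ($t = -408 + 91 = -317$)
$\frac{t}{u} = \frac{1}{- \frac{431}{441}} \left(-317\right) = \left(- \frac{441}{431}\right) \left(-317\right) = \frac{139797}{431}$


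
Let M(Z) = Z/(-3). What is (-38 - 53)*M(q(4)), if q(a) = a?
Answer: 364/3 ≈ 121.33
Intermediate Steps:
M(Z) = -Z/3 (M(Z) = Z*(-1/3) = -Z/3)
(-38 - 53)*M(q(4)) = (-38 - 53)*(-1/3*4) = -91*(-4/3) = 364/3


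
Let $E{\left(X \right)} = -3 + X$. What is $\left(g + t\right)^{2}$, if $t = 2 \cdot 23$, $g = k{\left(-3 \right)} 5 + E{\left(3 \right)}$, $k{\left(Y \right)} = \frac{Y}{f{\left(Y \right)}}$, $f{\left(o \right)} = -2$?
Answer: $\frac{11449}{4} \approx 2862.3$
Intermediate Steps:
$k{\left(Y \right)} = - \frac{Y}{2}$ ($k{\left(Y \right)} = \frac{Y}{-2} = Y \left(- \frac{1}{2}\right) = - \frac{Y}{2}$)
$g = \frac{15}{2}$ ($g = \left(- \frac{1}{2}\right) \left(-3\right) 5 + \left(-3 + 3\right) = \frac{3}{2} \cdot 5 + 0 = \frac{15}{2} + 0 = \frac{15}{2} \approx 7.5$)
$t = 46$
$\left(g + t\right)^{2} = \left(\frac{15}{2} + 46\right)^{2} = \left(\frac{107}{2}\right)^{2} = \frac{11449}{4}$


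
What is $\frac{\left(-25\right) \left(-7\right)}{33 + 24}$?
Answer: $\frac{175}{57} \approx 3.0702$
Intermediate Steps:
$\frac{\left(-25\right) \left(-7\right)}{33 + 24} = \frac{175}{57}$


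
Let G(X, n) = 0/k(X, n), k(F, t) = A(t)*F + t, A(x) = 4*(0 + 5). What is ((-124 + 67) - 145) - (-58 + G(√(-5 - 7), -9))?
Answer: -144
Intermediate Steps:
A(x) = 20 (A(x) = 4*5 = 20)
k(F, t) = t + 20*F (k(F, t) = 20*F + t = t + 20*F)
G(X, n) = 0 (G(X, n) = 0/(n + 20*X) = 0)
((-124 + 67) - 145) - (-58 + G(√(-5 - 7), -9)) = ((-124 + 67) - 145) - (-58 + 0) = (-57 - 145) - 1*(-58) = -202 + 58 = -144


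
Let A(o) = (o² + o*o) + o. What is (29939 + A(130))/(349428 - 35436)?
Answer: 63869/313992 ≈ 0.20341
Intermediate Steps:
A(o) = o + 2*o² (A(o) = (o² + o²) + o = 2*o² + o = o + 2*o²)
(29939 + A(130))/(349428 - 35436) = (29939 + 130*(1 + 2*130))/(349428 - 35436) = (29939 + 130*(1 + 260))/313992 = (29939 + 130*261)*(1/313992) = (29939 + 33930)*(1/313992) = 63869*(1/313992) = 63869/313992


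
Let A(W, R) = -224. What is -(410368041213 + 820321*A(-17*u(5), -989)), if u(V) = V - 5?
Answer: -410184289309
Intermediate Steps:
u(V) = -5 + V
-(410368041213 + 820321*A(-17*u(5), -989)) = -820321/(1/(-224 + 500253)) = -820321/(1/500029) = -820321/1/500029 = -820321*500029 = -410184289309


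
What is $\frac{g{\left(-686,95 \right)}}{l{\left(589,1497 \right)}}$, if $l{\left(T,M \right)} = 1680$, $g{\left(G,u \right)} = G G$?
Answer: $\frac{16807}{60} \approx 280.12$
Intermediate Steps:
$g{\left(G,u \right)} = G^{2}$
$\frac{g{\left(-686,95 \right)}}{l{\left(589,1497 \right)}} = \frac{\left(-686\right)^{2}}{1680} = 470596 \cdot \frac{1}{1680} = \frac{16807}{60}$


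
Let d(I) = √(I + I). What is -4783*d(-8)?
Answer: -19132*I ≈ -19132.0*I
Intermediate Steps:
d(I) = √2*√I (d(I) = √(2*I) = √2*√I)
-4783*d(-8) = -4783*√2*√(-8) = -4783*√2*2*I*√2 = -19132*I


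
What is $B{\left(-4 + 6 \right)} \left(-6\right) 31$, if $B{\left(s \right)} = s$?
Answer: $-372$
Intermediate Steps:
$B{\left(-4 + 6 \right)} \left(-6\right) 31 = \left(-4 + 6\right) \left(-6\right) 31 = 2 \left(-6\right) 31 = \left(-12\right) 31 = -372$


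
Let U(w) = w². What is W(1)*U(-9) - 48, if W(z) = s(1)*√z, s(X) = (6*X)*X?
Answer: 438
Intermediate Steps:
s(X) = 6*X²
W(z) = 6*√z (W(z) = (6*1²)*√z = (6*1)*√z = 6*√z)
W(1)*U(-9) - 48 = (6*√1)*(-9)² - 48 = (6*1)*81 - 48 = 6*81 - 48 = 486 - 48 = 438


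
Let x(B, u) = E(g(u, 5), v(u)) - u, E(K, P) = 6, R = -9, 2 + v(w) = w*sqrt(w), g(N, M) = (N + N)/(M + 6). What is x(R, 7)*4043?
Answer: -4043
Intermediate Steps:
g(N, M) = 2*N/(6 + M) (g(N, M) = (2*N)/(6 + M) = 2*N/(6 + M))
v(w) = -2 + w**(3/2) (v(w) = -2 + w*sqrt(w) = -2 + w**(3/2))
x(B, u) = 6 - u
x(R, 7)*4043 = (6 - 1*7)*4043 = (6 - 7)*4043 = -1*4043 = -4043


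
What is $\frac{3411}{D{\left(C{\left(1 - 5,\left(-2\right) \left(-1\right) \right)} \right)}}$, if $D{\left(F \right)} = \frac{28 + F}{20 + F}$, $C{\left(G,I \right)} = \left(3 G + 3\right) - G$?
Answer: $\frac{51165}{23} \approx 2224.6$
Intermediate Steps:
$C{\left(G,I \right)} = 3 + 2 G$ ($C{\left(G,I \right)} = \left(3 + 3 G\right) - G = 3 + 2 G$)
$D{\left(F \right)} = \frac{28 + F}{20 + F}$
$\frac{3411}{D{\left(C{\left(1 - 5,\left(-2\right) \left(-1\right) \right)} \right)}} = \frac{3411}{\frac{1}{20 + \left(3 + 2 \left(1 - 5\right)\right)} \left(28 + \left(3 + 2 \left(1 - 5\right)\right)\right)} = \frac{3411}{\frac{1}{20 + \left(3 + 2 \left(-4\right)\right)} \left(28 + \left(3 + 2 \left(-4\right)\right)\right)} = \frac{3411}{\frac{1}{20 + \left(3 - 8\right)} \left(28 + \left(3 - 8\right)\right)} = \frac{3411}{\frac{1}{20 - 5} \left(28 - 5\right)} = \frac{3411}{\frac{1}{15} \cdot 23} = \frac{3411}{\frac{23}{15}} = 3411 \cdot \frac{15}{23} = \frac{51165}{23}$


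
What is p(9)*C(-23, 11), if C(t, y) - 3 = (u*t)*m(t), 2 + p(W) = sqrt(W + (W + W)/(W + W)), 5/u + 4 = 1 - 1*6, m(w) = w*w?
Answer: -121724/9 + 60862*sqrt(10)/9 ≈ 7859.8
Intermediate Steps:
m(w) = w**2
u = -5/9 (u = 5/(-4 + (1 - 1*6)) = 5/(-4 + (1 - 6)) = 5/(-4 - 5) = 5/(-9) = 5*(-1/9) = -5/9 ≈ -0.55556)
p(W) = -2 + sqrt(1 + W) (p(W) = -2 + sqrt(W + (W + W)/(W + W)) = -2 + sqrt(W + (2*W)/((2*W))) = -2 + sqrt(W + (2*W)*(1/(2*W))) = -2 + sqrt(W + 1) = -2 + sqrt(1 + W))
C(t, y) = 3 - 5*t**3/9 (C(t, y) = 3 + (-5*t/9)*t**2 = 3 - 5*t**3/9)
p(9)*C(-23, 11) = (-2 + sqrt(1 + 9))*(3 - 5/9*(-23)**3) = (-2 + sqrt(10))*(3 - 5/9*(-12167)) = (-2 + sqrt(10))*(3 + 60835/9) = (-2 + sqrt(10))*(60862/9) = -121724/9 + 60862*sqrt(10)/9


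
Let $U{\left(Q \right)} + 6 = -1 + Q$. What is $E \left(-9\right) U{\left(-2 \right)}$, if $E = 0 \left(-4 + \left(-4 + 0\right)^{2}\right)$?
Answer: $0$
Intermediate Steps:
$U{\left(Q \right)} = -7 + Q$ ($U{\left(Q \right)} = -6 + \left(-1 + Q\right) = -7 + Q$)
$E = 0$ ($E = 0 \left(-4 + \left(-4\right)^{2}\right) = 0 \left(-4 + 16\right) = 0 \cdot 12 = 0$)
$E \left(-9\right) U{\left(-2 \right)} = 0 \left(-9\right) \left(-7 - 2\right) = 0 \left(-9\right) = 0$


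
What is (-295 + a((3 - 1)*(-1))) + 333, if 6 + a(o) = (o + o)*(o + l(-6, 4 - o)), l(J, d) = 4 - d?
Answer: 48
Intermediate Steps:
a(o) = -6 + 4*o² (a(o) = -6 + (o + o)*(o + (4 - (4 - o))) = -6 + (2*o)*(o + (4 + (-4 + o))) = -6 + (2*o)*(o + o) = -6 + (2*o)*(2*o) = -6 + 4*o²)
(-295 + a((3 - 1)*(-1))) + 333 = (-295 + (-6 + 4*((3 - 1)*(-1))²)) + 333 = (-295 + (-6 + 4*(2*(-1))²)) + 333 = (-295 + (-6 + 4*(-2)²)) + 333 = (-295 + (-6 + 4*4)) + 333 = (-295 + (-6 + 16)) + 333 = (-295 + 10) + 333 = -285 + 333 = 48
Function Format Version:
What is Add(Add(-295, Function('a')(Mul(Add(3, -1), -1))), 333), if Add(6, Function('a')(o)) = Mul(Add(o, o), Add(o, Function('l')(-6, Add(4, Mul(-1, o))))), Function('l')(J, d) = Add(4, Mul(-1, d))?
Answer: 48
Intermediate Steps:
Function('a')(o) = Add(-6, Mul(4, Pow(o, 2))) (Function('a')(o) = Add(-6, Mul(Add(o, o), Add(o, Add(4, Mul(-1, Add(4, Mul(-1, o))))))) = Add(-6, Mul(Mul(2, o), Add(o, Add(4, Add(-4, o))))) = Add(-6, Mul(Mul(2, o), Add(o, o))) = Add(-6, Mul(Mul(2, o), Mul(2, o))) = Add(-6, Mul(4, Pow(o, 2))))
Add(Add(-295, Function('a')(Mul(Add(3, -1), -1))), 333) = Add(Add(-295, Add(-6, Mul(4, Pow(Mul(Add(3, -1), -1), 2)))), 333) = Add(Add(-295, Add(-6, Mul(4, Pow(Mul(2, -1), 2)))), 333) = Add(Add(-295, Add(-6, Mul(4, Pow(-2, 2)))), 333) = Add(Add(-295, Add(-6, Mul(4, 4))), 333) = Add(Add(-295, Add(-6, 16)), 333) = Add(Add(-295, 10), 333) = Add(-285, 333) = 48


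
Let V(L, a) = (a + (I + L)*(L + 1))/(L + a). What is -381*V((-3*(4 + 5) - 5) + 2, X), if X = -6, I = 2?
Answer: 51181/6 ≈ 8530.2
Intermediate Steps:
V(L, a) = (a + (1 + L)*(2 + L))/(L + a) (V(L, a) = (a + (2 + L)*(L + 1))/(L + a) = (a + (2 + L)*(1 + L))/(L + a) = (a + (1 + L)*(2 + L))/(L + a))
-381*V((-3*(4 + 5) - 5) + 2, X) = -381*(2 - 6 + ((-3*(4 + 5) - 5) + 2)**2 + 3*((-3*(4 + 5) - 5) + 2))/(((-3*(4 + 5) - 5) + 2) - 6) = -381*(2 - 6 + ((-3*9 - 5) + 2)**2 + 3*((-3*9 - 5) + 2))/(((-3*9 - 5) + 2) - 6) = -381*(2 - 6 + ((-27 - 5) + 2)**2 + 3*((-27 - 5) + 2))/(((-27 - 5) + 2) - 6) = -381*(2 - 6 + (-32 + 2)**2 + 3*(-32 + 2))/((-32 + 2) - 6) = -381*(2 - 6 + (-30)**2 + 3*(-30))/(-30 - 6) = -381*(2 - 6 + 900 - 90)/(-36) = -(-127)*806/12 = -381*(-403/18) = 51181/6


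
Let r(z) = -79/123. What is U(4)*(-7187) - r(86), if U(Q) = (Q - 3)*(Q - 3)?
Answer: -883922/123 ≈ -7186.4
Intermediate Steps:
U(Q) = (-3 + Q)² (U(Q) = (-3 + Q)*(-3 + Q) = (-3 + Q)²)
r(z) = -79/123 (r(z) = -79*1/123 = -79/123)
U(4)*(-7187) - r(86) = (-3 + 4)²*(-7187) - 1*(-79/123) = 1²*(-7187) + 79/123 = 1*(-7187) + 79/123 = -7187 + 79/123 = -883922/123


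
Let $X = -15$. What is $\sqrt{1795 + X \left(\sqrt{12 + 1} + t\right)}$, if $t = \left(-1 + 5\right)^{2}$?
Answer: $\sqrt{1555 - 15 \sqrt{13}} \approx 38.742$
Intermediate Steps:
$t = 16$ ($t = 4^{2} = 16$)
$\sqrt{1795 + X \left(\sqrt{12 + 1} + t\right)} = \sqrt{1795 - 15 \left(\sqrt{12 + 1} + 16\right)} = \sqrt{1795 - 15 \left(\sqrt{13} + 16\right)} = \sqrt{1795 - 15 \left(16 + \sqrt{13}\right)} = \sqrt{1795 - \left(240 + 15 \sqrt{13}\right)} = \sqrt{1555 - 15 \sqrt{13}}$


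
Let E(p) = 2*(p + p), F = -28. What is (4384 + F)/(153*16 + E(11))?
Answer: 1089/623 ≈ 1.7480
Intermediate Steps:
E(p) = 4*p (E(p) = 2*(2*p) = 4*p)
(4384 + F)/(153*16 + E(11)) = (4384 - 28)/(153*16 + 4*11) = 4356/(2448 + 44) = 4356/2492 = 4356*(1/2492) = 1089/623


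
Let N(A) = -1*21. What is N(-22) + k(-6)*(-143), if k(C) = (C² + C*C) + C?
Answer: -9459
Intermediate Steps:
N(A) = -21
k(C) = C + 2*C² (k(C) = (C² + C²) + C = 2*C² + C = C + 2*C²)
N(-22) + k(-6)*(-143) = -21 - 6*(1 + 2*(-6))*(-143) = -21 - 6*(1 - 12)*(-143) = -21 - 6*(-11)*(-143) = -21 + 66*(-143) = -21 - 9438 = -9459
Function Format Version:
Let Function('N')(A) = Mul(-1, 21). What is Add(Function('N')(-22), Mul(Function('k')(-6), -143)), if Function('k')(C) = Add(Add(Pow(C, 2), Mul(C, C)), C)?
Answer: -9459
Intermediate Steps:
Function('N')(A) = -21
Function('k')(C) = Add(C, Mul(2, Pow(C, 2))) (Function('k')(C) = Add(Add(Pow(C, 2), Pow(C, 2)), C) = Add(Mul(2, Pow(C, 2)), C) = Add(C, Mul(2, Pow(C, 2))))
Add(Function('N')(-22), Mul(Function('k')(-6), -143)) = Add(-21, Mul(Mul(-6, Add(1, Mul(2, -6))), -143)) = Add(-21, Mul(Mul(-6, Add(1, -12)), -143)) = Add(-21, Mul(Mul(-6, -11), -143)) = Add(-21, Mul(66, -143)) = Add(-21, -9438) = -9459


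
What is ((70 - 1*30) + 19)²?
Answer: 3481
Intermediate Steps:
((70 - 1*30) + 19)² = ((70 - 30) + 19)² = (40 + 19)² = 59² = 3481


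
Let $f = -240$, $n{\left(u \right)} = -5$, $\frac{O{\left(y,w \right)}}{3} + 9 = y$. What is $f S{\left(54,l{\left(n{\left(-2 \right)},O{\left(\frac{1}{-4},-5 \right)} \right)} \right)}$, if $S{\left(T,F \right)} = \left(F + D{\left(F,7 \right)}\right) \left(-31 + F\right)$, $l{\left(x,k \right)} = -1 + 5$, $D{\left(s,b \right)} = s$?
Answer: $51840$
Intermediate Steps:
$O{\left(y,w \right)} = -27 + 3 y$
$l{\left(x,k \right)} = 4$
$S{\left(T,F \right)} = 2 F \left(-31 + F\right)$ ($S{\left(T,F \right)} = \left(F + F\right) \left(-31 + F\right) = 2 F \left(-31 + F\right)$)
$f S{\left(54,l{\left(n{\left(-2 \right)},O{\left(\frac{1}{-4},-5 \right)} \right)} \right)} = - 240 \cdot 2 \cdot 4 \left(-31 + 4\right) = - 240 \cdot 2 \cdot 4 \left(-27\right) = \left(-240\right) \left(-216\right) = 51840$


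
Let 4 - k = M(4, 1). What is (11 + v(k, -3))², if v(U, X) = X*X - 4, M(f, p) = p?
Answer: 256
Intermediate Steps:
k = 3 (k = 4 - 1*1 = 4 - 1 = 3)
v(U, X) = -4 + X² (v(U, X) = X² - 4 = -4 + X²)
(11 + v(k, -3))² = (11 + (-4 + (-3)²))² = (11 + (-4 + 9))² = (11 + 5)² = 16² = 256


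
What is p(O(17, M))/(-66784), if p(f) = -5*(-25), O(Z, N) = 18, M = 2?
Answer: -125/66784 ≈ -0.0018717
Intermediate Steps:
p(f) = 125
p(O(17, M))/(-66784) = 125/(-66784) = 125*(-1/66784) = -125/66784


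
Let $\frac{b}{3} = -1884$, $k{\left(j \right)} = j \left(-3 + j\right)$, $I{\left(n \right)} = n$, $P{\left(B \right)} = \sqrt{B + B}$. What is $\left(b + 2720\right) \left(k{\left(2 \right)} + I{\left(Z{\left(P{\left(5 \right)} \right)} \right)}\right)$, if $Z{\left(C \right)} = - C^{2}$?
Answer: $35184$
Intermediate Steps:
$P{\left(B \right)} = \sqrt{2} \sqrt{B}$ ($P{\left(B \right)} = \sqrt{2 B} = \sqrt{2} \sqrt{B}$)
$b = -5652$ ($b = 3 \left(-1884\right) = -5652$)
$\left(b + 2720\right) \left(k{\left(2 \right)} + I{\left(Z{\left(P{\left(5 \right)} \right)} \right)}\right) = \left(-5652 + 2720\right) \left(2 \left(-3 + 2\right) - \left(\sqrt{2} \sqrt{5}\right)^{2}\right) = - 2932 \left(2 \left(-1\right) - \left(\sqrt{10}\right)^{2}\right) = - 2932 \left(-2 - 10\right) = \left(-2932\right) \left(-12\right) = 35184$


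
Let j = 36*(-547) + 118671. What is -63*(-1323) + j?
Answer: 182328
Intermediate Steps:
j = 98979 (j = -19692 + 118671 = 98979)
-63*(-1323) + j = -63*(-1323) + 98979 = 83349 + 98979 = 182328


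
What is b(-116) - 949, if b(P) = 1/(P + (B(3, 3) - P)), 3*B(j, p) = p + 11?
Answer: -13283/14 ≈ -948.79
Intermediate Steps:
B(j, p) = 11/3 + p/3 (B(j, p) = (p + 11)/3 = (11 + p)/3 = 11/3 + p/3)
b(P) = 3/14 (b(P) = 1/(P + ((11/3 + (⅓)*3) - P)) = 1/(P + ((11/3 + 1) - P)) = 1/(P + (14/3 - P)) = 1/(14/3) = 3/14)
b(-116) - 949 = 3/14 - 949 = -13283/14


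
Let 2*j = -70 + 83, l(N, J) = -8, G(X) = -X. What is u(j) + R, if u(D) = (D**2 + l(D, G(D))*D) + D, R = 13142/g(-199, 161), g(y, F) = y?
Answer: -55155/796 ≈ -69.290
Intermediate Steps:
R = -13142/199 (R = 13142/(-199) = 13142*(-1/199) = -13142/199 ≈ -66.040)
j = 13/2 (j = (-70 + 83)/2 = (1/2)*13 = 13/2 ≈ 6.5000)
u(D) = D**2 - 7*D (u(D) = (D**2 - 8*D) + D = D**2 - 7*D)
u(j) + R = 13*(-7 + 13/2)/2 - 13142/199 = (13/2)*(-1/2) - 13142/199 = -13/4 - 13142/199 = -55155/796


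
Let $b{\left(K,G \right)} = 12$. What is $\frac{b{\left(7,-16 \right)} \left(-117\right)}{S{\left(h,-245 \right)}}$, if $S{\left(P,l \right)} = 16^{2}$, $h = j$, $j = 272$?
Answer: $- \frac{351}{64} \approx -5.4844$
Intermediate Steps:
$h = 272$
$S{\left(P,l \right)} = 256$
$\frac{b{\left(7,-16 \right)} \left(-117\right)}{S{\left(h,-245 \right)}} = \frac{12 \left(-117\right)}{256} = \left(-1404\right) \frac{1}{256} = - \frac{351}{64}$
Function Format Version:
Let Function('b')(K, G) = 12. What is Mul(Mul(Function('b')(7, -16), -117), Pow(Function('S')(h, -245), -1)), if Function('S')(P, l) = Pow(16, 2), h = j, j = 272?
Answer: Rational(-351, 64) ≈ -5.4844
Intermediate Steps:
h = 272
Function('S')(P, l) = 256
Mul(Mul(Function('b')(7, -16), -117), Pow(Function('S')(h, -245), -1)) = Mul(Mul(12, -117), Pow(256, -1)) = Mul(-1404, Rational(1, 256)) = Rational(-351, 64)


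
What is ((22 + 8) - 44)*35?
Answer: -490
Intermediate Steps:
((22 + 8) - 44)*35 = (30 - 44)*35 = -14*35 = -490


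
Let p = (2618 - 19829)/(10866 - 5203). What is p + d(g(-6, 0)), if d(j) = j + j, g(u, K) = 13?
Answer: 130027/5663 ≈ 22.961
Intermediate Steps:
d(j) = 2*j
p = -17211/5663 ≈ -3.0392
p + d(g(-6, 0)) = -17211/5663 + 2*13 = -17211/5663 + 26 = 130027/5663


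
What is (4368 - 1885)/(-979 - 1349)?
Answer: -2483/2328 ≈ -1.0666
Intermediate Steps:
(4368 - 1885)/(-979 - 1349) = 2483/(-2328) = 2483*(-1/2328) = -2483/2328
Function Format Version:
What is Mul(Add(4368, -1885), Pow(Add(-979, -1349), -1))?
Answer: Rational(-2483, 2328) ≈ -1.0666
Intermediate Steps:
Mul(Add(4368, -1885), Pow(Add(-979, -1349), -1)) = Mul(2483, Pow(-2328, -1)) = Mul(2483, Rational(-1, 2328)) = Rational(-2483, 2328)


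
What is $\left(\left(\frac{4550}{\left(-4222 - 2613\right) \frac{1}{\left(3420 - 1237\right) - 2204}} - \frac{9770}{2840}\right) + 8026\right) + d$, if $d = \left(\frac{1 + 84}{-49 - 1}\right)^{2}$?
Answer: $\frac{39014144849}{4852850} \approx 8039.4$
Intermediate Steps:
$d = \frac{289}{100}$ ($d = \left(\frac{85}{-50}\right)^{2} = \left(85 \left(- \frac{1}{50}\right)\right)^{2} = \left(- \frac{17}{10}\right)^{2} = \frac{289}{100} \approx 2.89$)
$\left(\left(\frac{4550}{\left(-4222 - 2613\right) \frac{1}{\left(3420 - 1237\right) - 2204}} - \frac{9770}{2840}\right) + 8026\right) + d = \left(\left(\frac{4550}{\left(-4222 - 2613\right) \frac{1}{\left(3420 - 1237\right) - 2204}} - \frac{9770}{2840}\right) + 8026\right) + \frac{289}{100} = \left(\left(\frac{4550}{\left(-6835\right) \frac{1}{2183 - 2204}} - \frac{977}{284}\right) + 8026\right) + \frac{289}{100} = \left(\left(\frac{4550}{\left(-6835\right) \frac{1}{-21}} - \frac{977}{284}\right) + 8026\right) + \frac{289}{100} = \left(\left(\frac{4550}{\left(-6835\right) \left(- \frac{1}{21}\right)} - \frac{977}{284}\right) + 8026\right) + \frac{289}{100} = \left(\left(\frac{4550}{\frac{6835}{21}} - \frac{977}{284}\right) + 8026\right) + \frac{289}{100} = \left(\left(4550 \cdot \frac{21}{6835} - \frac{977}{284}\right) + 8026\right) + \frac{289}{100} = \left(\left(\frac{19110}{1367} - \frac{977}{284}\right) + 8026\right) + \frac{289}{100} = \left(\frac{4091681}{388228} + 8026\right) + \frac{289}{100} = \frac{3120009609}{388228} + \frac{289}{100} = \frac{39014144849}{4852850}$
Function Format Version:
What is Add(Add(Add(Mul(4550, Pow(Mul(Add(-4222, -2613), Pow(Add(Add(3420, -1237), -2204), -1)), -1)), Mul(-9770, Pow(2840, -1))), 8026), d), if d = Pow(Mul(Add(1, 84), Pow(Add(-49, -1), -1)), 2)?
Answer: Rational(39014144849, 4852850) ≈ 8039.4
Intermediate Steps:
d = Rational(289, 100) (d = Pow(Mul(85, Pow(-50, -1)), 2) = Pow(Mul(85, Rational(-1, 50)), 2) = Pow(Rational(-17, 10), 2) = Rational(289, 100) ≈ 2.8900)
Add(Add(Add(Mul(4550, Pow(Mul(Add(-4222, -2613), Pow(Add(Add(3420, -1237), -2204), -1)), -1)), Mul(-9770, Pow(2840, -1))), 8026), d) = Add(Add(Add(Mul(4550, Pow(Mul(Add(-4222, -2613), Pow(Add(Add(3420, -1237), -2204), -1)), -1)), Mul(-9770, Pow(2840, -1))), 8026), Rational(289, 100)) = Add(Add(Add(Mul(4550, Pow(Mul(-6835, Pow(Add(2183, -2204), -1)), -1)), Mul(-9770, Rational(1, 2840))), 8026), Rational(289, 100)) = Add(Add(Add(Mul(4550, Pow(Mul(-6835, Pow(-21, -1)), -1)), Rational(-977, 284)), 8026), Rational(289, 100)) = Add(Add(Add(Mul(4550, Pow(Mul(-6835, Rational(-1, 21)), -1)), Rational(-977, 284)), 8026), Rational(289, 100)) = Add(Add(Add(Mul(4550, Pow(Rational(6835, 21), -1)), Rational(-977, 284)), 8026), Rational(289, 100)) = Add(Add(Add(Mul(4550, Rational(21, 6835)), Rational(-977, 284)), 8026), Rational(289, 100)) = Add(Add(Add(Rational(19110, 1367), Rational(-977, 284)), 8026), Rational(289, 100)) = Add(Add(Rational(4091681, 388228), 8026), Rational(289, 100)) = Add(Rational(3120009609, 388228), Rational(289, 100)) = Rational(39014144849, 4852850)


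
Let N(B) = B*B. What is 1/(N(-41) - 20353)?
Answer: -1/18672 ≈ -5.3556e-5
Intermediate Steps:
N(B) = B²
1/(N(-41) - 20353) = 1/((-41)² - 20353) = 1/(1681 - 20353) = 1/(-18672) = -1/18672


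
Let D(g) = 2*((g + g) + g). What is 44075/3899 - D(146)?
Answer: -3371449/3899 ≈ -864.70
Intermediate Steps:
D(g) = 6*g (D(g) = 2*(2*g + g) = 2*(3*g) = 6*g)
44075/3899 - D(146) = 44075/3899 - 6*146 = 44075*(1/3899) - 1*876 = 44075/3899 - 876 = -3371449/3899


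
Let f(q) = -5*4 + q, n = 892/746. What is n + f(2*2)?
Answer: -5522/373 ≈ -14.804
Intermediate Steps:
n = 446/373 (n = 892*(1/746) = 446/373 ≈ 1.1957)
f(q) = -20 + q
n + f(2*2) = 446/373 + (-20 + 2*2) = 446/373 + (-20 + 4) = 446/373 - 16 = -5522/373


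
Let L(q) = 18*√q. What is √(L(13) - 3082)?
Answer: √(-3082 + 18*√13) ≈ 54.928*I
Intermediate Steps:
√(L(13) - 3082) = √(18*√13 - 3082) = √(-3082 + 18*√13)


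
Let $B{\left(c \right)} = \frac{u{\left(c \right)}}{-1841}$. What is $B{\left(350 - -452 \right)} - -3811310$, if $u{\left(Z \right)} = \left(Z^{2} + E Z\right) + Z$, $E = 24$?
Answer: $\frac{7015958456}{1841} \approx 3.8109 \cdot 10^{6}$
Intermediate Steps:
$u{\left(Z \right)} = Z^{2} + 25 Z$ ($u{\left(Z \right)} = \left(Z^{2} + 24 Z\right) + Z = Z^{2} + 25 Z$)
$B{\left(c \right)} = - \frac{c \left(25 + c\right)}{1841}$ ($B{\left(c \right)} = \frac{c \left(25 + c\right)}{-1841} = c \left(25 + c\right) \left(- \frac{1}{1841}\right) = - \frac{c \left(25 + c\right)}{1841}$)
$B{\left(350 - -452 \right)} - -3811310 = - \frac{\left(350 - -452\right) \left(25 + \left(350 - -452\right)\right)}{1841} - -3811310 = - \frac{\left(350 + 452\right) \left(25 + \left(350 + 452\right)\right)}{1841} + 3811310 = \left(- \frac{1}{1841}\right) 802 \left(25 + 802\right) + 3811310 = \left(- \frac{1}{1841}\right) 802 \cdot 827 + 3811310 = - \frac{663254}{1841} + 3811310 = \frac{7015958456}{1841}$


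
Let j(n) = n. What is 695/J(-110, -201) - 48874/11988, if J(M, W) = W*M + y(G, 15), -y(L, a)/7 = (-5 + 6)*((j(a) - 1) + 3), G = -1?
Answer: -533228237/131814054 ≈ -4.0453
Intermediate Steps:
y(L, a) = -14 - 7*a (y(L, a) = -7*(-5 + 6)*((a - 1) + 3) = -7*((-1 + a) + 3) = -7*(2 + a) = -14 - 7*a)
J(M, W) = -119 + M*W (J(M, W) = W*M + (-14 - 7*15) = M*W + (-14 - 105) = M*W - 119 = -119 + M*W)
695/J(-110, -201) - 48874/11988 = 695/(-119 - 110*(-201)) - 48874/11988 = 695/(-119 + 22110) - 48874*1/11988 = 695/21991 - 24437/5994 = -533228237/131814054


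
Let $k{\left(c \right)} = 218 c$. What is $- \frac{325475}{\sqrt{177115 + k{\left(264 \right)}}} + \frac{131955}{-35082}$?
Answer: $- \frac{43985}{11694} - \frac{325475 \sqrt{234667}}{234667} \approx -675.64$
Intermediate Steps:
$- \frac{325475}{\sqrt{177115 + k{\left(264 \right)}}} + \frac{131955}{-35082} = - \frac{325475}{\sqrt{177115 + 218 \cdot 264}} + \frac{131955}{-35082} = - \frac{325475}{\sqrt{177115 + 57552}} + 131955 \left(- \frac{1}{35082}\right) = - \frac{325475}{\sqrt{234667}} - \frac{43985}{11694} = - 325475 \frac{\sqrt{234667}}{234667} - \frac{43985}{11694} = - \frac{325475 \sqrt{234667}}{234667} - \frac{43985}{11694} = - \frac{43985}{11694} - \frac{325475 \sqrt{234667}}{234667}$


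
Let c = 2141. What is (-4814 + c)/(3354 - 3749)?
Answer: 2673/395 ≈ 6.7671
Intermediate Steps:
(-4814 + c)/(3354 - 3749) = (-4814 + 2141)/(3354 - 3749) = -2673/(-395) = -2673*(-1/395) = 2673/395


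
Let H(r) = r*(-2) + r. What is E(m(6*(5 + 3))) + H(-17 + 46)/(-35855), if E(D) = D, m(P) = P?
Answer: 1721069/35855 ≈ 48.001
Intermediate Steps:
H(r) = -r (H(r) = -2*r + r = -r)
E(m(6*(5 + 3))) + H(-17 + 46)/(-35855) = 6*(5 + 3) - (-17 + 46)/(-35855) = 6*8 - 1*29*(-1/35855) = 48 - 29*(-1/35855) = 48 + 29/35855 = 1721069/35855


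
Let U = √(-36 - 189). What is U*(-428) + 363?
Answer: 363 - 6420*I ≈ 363.0 - 6420.0*I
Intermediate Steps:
U = 15*I (U = √(-225) = 15*I ≈ 15.0*I)
U*(-428) + 363 = (15*I)*(-428) + 363 = -6420*I + 363 = 363 - 6420*I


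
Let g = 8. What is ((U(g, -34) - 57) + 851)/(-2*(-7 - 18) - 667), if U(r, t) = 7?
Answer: -801/617 ≈ -1.2982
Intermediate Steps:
((U(g, -34) - 57) + 851)/(-2*(-7 - 18) - 667) = ((7 - 57) + 851)/(-2*(-7 - 18) - 667) = (-50 + 851)/(-2*(-25) - 667) = 801/(50 - 667) = 801/(-617) = 801*(-1/617) = -801/617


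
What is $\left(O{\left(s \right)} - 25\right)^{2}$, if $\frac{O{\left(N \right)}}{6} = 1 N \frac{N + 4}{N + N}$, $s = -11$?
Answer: $2116$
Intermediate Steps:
$O{\left(N \right)} = 12 + 3 N$ ($O{\left(N \right)} = 6 \cdot 1 N \frac{N + 4}{N + N} = 6 N \frac{4 + N}{2 N} = 6 \left(2 + \frac{N}{2}\right) = 12 + 3 N$)
$\left(O{\left(s \right)} - 25\right)^{2} = \left(\left(12 + 3 \left(-11\right)\right) - 25\right)^{2} = \left(\left(12 - 33\right) - 25\right)^{2} = \left(-21 - 25\right)^{2} = \left(-46\right)^{2} = 2116$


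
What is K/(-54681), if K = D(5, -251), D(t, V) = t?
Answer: -5/54681 ≈ -9.1439e-5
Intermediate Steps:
K = 5
K/(-54681) = 5/(-54681) = 5*(-1/54681) = -5/54681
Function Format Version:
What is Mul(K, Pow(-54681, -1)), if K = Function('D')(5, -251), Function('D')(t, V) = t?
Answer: Rational(-5, 54681) ≈ -9.1439e-5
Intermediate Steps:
K = 5
Mul(K, Pow(-54681, -1)) = Mul(5, Pow(-54681, -1)) = Mul(5, Rational(-1, 54681)) = Rational(-5, 54681)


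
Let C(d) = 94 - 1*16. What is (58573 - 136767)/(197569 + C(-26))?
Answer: -78194/197647 ≈ -0.39562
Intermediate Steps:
C(d) = 78 (C(d) = 94 - 16 = 78)
(58573 - 136767)/(197569 + C(-26)) = (58573 - 136767)/(197569 + 78) = -78194/197647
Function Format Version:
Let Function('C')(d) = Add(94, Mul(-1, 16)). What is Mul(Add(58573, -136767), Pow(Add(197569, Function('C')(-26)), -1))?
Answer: Rational(-78194, 197647) ≈ -0.39562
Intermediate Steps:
Function('C')(d) = 78 (Function('C')(d) = Add(94, -16) = 78)
Mul(Add(58573, -136767), Pow(Add(197569, Function('C')(-26)), -1)) = Mul(Add(58573, -136767), Pow(Add(197569, 78), -1)) = Mul(-78194, Pow(197647, -1)) = Mul(-78194, Rational(1, 197647)) = Rational(-78194, 197647)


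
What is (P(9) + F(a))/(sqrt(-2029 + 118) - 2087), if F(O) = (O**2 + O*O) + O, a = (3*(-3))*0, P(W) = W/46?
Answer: -18783/200444080 - 63*I*sqrt(39)/200444080 ≈ -9.3707e-5 - 1.9628e-6*I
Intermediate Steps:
P(W) = W/46 (P(W) = W*(1/46) = W/46)
a = 0 (a = -9*0 = 0)
F(O) = O + 2*O**2 (F(O) = (O**2 + O**2) + O = 2*O**2 + O = O + 2*O**2)
(P(9) + F(a))/(sqrt(-2029 + 118) - 2087) = ((1/46)*9 + 0*(1 + 2*0))/(sqrt(-2029 + 118) - 2087) = (9/46 + 0*(1 + 0))/(sqrt(-1911) - 2087) = (9/46 + 0*1)/(7*I*sqrt(39) - 2087) = (9/46 + 0)/(-2087 + 7*I*sqrt(39)) = 9/(46*(-2087 + 7*I*sqrt(39)))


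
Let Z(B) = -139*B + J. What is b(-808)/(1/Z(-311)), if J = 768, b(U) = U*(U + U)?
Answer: 57448114816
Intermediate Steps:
b(U) = 2*U**2 (b(U) = U*(2*U) = 2*U**2)
Z(B) = 768 - 139*B (Z(B) = -139*B + 768 = 768 - 139*B)
b(-808)/(1/Z(-311)) = (2*(-808)**2)/(1/(768 - 139*(-311))) = (2*652864)/(1/(768 + 43229)) = 1305728/(1/43997) = 1305728*43997 = 57448114816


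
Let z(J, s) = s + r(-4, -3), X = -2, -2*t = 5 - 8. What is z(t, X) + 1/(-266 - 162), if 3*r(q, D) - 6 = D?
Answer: -429/428 ≈ -1.0023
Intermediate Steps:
r(q, D) = 2 + D/3
t = 3/2 (t = -(5 - 8)/2 = -½*(-3) = 3/2 ≈ 1.5000)
z(J, s) = 1 + s (z(J, s) = s + (2 + (⅓)*(-3)) = s + (2 - 1) = s + 1 = 1 + s)
z(t, X) + 1/(-266 - 162) = (1 - 2) + 1/(-266 - 162) = -1 + 1/(-428) = -1 - 1/428 = -429/428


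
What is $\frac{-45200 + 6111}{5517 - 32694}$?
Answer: $\frac{39089}{27177} \approx 1.4383$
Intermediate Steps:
$\frac{-45200 + 6111}{5517 - 32694} = - \frac{39089}{-27177} = \left(-39089\right) \left(- \frac{1}{27177}\right) = \frac{39089}{27177}$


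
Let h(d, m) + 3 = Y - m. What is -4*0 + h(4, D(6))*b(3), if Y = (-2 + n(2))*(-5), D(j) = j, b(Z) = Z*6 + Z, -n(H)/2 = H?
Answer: 441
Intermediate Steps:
n(H) = -2*H
b(Z) = 7*Z (b(Z) = 6*Z + Z = 7*Z)
Y = 30 (Y = (-2 - 2*2)*(-5) = (-2 - 4)*(-5) = -6*(-5) = 30)
h(d, m) = 27 - m (h(d, m) = -3 + (30 - m) = 27 - m)
-4*0 + h(4, D(6))*b(3) = -4*0 + (27 - 1*6)*(7*3) = 0 + (27 - 6)*21 = 0 + 21*21 = 0 + 441 = 441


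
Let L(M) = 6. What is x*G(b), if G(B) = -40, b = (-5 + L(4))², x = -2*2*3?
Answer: 480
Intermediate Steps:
x = -12 (x = -4*3 = -12)
b = 1 (b = (-5 + 6)² = 1² = 1)
x*G(b) = -12*(-40) = 480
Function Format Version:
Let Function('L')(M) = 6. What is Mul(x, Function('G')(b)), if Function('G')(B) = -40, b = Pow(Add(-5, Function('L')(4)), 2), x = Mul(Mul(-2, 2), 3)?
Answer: 480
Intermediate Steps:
x = -12 (x = Mul(-4, 3) = -12)
b = 1 (b = Pow(Add(-5, 6), 2) = Pow(1, 2) = 1)
Mul(x, Function('G')(b)) = Mul(-12, -40) = 480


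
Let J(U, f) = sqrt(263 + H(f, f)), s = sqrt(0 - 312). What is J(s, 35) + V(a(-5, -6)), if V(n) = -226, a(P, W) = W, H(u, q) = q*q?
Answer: -226 + 4*sqrt(93) ≈ -187.43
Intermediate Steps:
H(u, q) = q**2
s = 2*I*sqrt(78) (s = sqrt(-312) = 2*I*sqrt(78) ≈ 17.664*I)
J(U, f) = sqrt(263 + f**2)
J(s, 35) + V(a(-5, -6)) = sqrt(263 + 35**2) - 226 = sqrt(263 + 1225) - 226 = sqrt(1488) - 226 = 4*sqrt(93) - 226 = -226 + 4*sqrt(93)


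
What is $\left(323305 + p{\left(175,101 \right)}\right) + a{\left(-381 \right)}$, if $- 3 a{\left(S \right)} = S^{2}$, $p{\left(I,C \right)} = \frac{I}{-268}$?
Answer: $\frac{73677849}{268} \approx 2.7492 \cdot 10^{5}$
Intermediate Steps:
$p{\left(I,C \right)} = - \frac{I}{268}$ ($p{\left(I,C \right)} = I \left(- \frac{1}{268}\right) = - \frac{I}{268}$)
$a{\left(S \right)} = - \frac{S^{2}}{3}$
$\left(323305 + p{\left(175,101 \right)}\right) + a{\left(-381 \right)} = \left(323305 - \frac{175}{268}\right) - \frac{\left(-381\right)^{2}}{3} = \left(323305 - \frac{175}{268}\right) - 48387 = \frac{86645565}{268} - 48387 = \frac{73677849}{268}$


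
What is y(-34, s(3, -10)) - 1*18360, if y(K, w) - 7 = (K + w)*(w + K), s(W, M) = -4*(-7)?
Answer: -18317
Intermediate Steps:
s(W, M) = 28
y(K, w) = 7 + (K + w)² (y(K, w) = 7 + (K + w)*(w + K) = 7 + (K + w)*(K + w) = 7 + (K + w)²)
y(-34, s(3, -10)) - 1*18360 = (7 + (-34 + 28)²) - 1*18360 = (7 + (-6)²) - 18360 = (7 + 36) - 18360 = 43 - 18360 = -18317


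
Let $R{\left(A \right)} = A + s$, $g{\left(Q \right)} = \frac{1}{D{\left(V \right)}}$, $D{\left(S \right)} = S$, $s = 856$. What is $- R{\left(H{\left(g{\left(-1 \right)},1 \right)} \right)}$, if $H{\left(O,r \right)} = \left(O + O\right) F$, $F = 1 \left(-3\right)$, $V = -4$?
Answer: $- \frac{1715}{2} \approx -857.5$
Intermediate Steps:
$g{\left(Q \right)} = - \frac{1}{4}$ ($g{\left(Q \right)} = \frac{1}{-4} = - \frac{1}{4}$)
$F = -3$
$H{\left(O,r \right)} = - 6 O$ ($H{\left(O,r \right)} = \left(O + O\right) \left(-3\right) = 2 O \left(-3\right) = - 6 O$)
$R{\left(A \right)} = 856 + A$ ($R{\left(A \right)} = A + 856 = 856 + A$)
$- R{\left(H{\left(g{\left(-1 \right)},1 \right)} \right)} = - (856 - - \frac{3}{2}) = - (856 + \frac{3}{2}) = \left(-1\right) \frac{1715}{2} = - \frac{1715}{2}$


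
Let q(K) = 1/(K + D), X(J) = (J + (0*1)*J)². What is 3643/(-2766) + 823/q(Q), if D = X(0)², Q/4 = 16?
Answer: 145687109/2766 ≈ 52671.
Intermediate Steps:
Q = 64 (Q = 4*16 = 64)
X(J) = J² (X(J) = (J + 0*J)² = (J + 0)² = J²)
D = 0 (D = (0²)² = 0² = 0)
q(K) = 1/K (q(K) = 1/(K + 0) = 1/K)
3643/(-2766) + 823/q(Q) = 3643/(-2766) + 823/(1/64) = 3643*(-1/2766) + 823/(1/64) = -3643/2766 + 823*64 = -3643/2766 + 52672 = 145687109/2766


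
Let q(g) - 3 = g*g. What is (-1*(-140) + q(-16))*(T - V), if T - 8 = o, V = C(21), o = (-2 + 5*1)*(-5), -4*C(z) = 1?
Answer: -10773/4 ≈ -2693.3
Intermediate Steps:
C(z) = -¼ (C(z) = -¼*1 = -¼)
q(g) = 3 + g² (q(g) = 3 + g*g = 3 + g²)
o = -15 (o = (-2 + 5)*(-5) = 3*(-5) = -15)
V = -¼ ≈ -0.25000
T = -7 (T = 8 - 15 = -7)
(-1*(-140) + q(-16))*(T - V) = (-1*(-140) + (3 + (-16)²))*(-7 - 1*(-¼)) = (140 + (3 + 256))*(-7 + ¼) = (140 + 259)*(-27/4) = 399*(-27/4) = -10773/4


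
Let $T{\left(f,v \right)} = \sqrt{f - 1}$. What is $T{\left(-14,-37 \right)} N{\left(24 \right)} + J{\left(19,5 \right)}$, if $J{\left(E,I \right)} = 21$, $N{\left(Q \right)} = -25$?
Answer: $21 - 25 i \sqrt{15} \approx 21.0 - 96.825 i$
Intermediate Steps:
$T{\left(f,v \right)} = \sqrt{-1 + f}$
$T{\left(-14,-37 \right)} N{\left(24 \right)} + J{\left(19,5 \right)} = \sqrt{-1 - 14} \left(-25\right) + 21 = \sqrt{-15} \left(-25\right) + 21 = i \sqrt{15} \left(-25\right) + 21 = - 25 i \sqrt{15} + 21 = 21 - 25 i \sqrt{15}$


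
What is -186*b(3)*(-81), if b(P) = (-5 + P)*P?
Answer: -90396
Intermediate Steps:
b(P) = P*(-5 + P)
-186*b(3)*(-81) = -558*(-5 + 3)*(-81) = -558*(-2)*(-81) = -186*(-6)*(-81) = 1116*(-81) = -90396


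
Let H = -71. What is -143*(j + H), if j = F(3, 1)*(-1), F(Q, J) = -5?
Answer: 9438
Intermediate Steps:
j = 5 (j = -5*(-1) = 5)
-143*(j + H) = -143*(5 - 71) = -143*(-66) = 9438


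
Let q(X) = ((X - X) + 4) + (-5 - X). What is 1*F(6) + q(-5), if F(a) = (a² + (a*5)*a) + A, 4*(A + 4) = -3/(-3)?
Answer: 865/4 ≈ 216.25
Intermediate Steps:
A = -15/4 (A = -4 + (-3/(-3))/4 = -4 + (-3*(-⅓))/4 = -4 + (¼)*1 = -4 + ¼ = -15/4 ≈ -3.7500)
F(a) = -15/4 + 6*a² (F(a) = (a² + (a*5)*a) - 15/4 = (a² + (5*a)*a) - 15/4 = (a² + 5*a²) - 15/4 = 6*a² - 15/4 = -15/4 + 6*a²)
q(X) = -1 - X (q(X) = (0 + 4) + (-5 - X) = 4 + (-5 - X) = -1 - X)
1*F(6) + q(-5) = 1*(-15/4 + 6*6²) + (-1 - 1*(-5)) = 1*(-15/4 + 6*36) + (-1 + 5) = 1*(-15/4 + 216) + 4 = 1*(849/4) + 4 = 849/4 + 4 = 865/4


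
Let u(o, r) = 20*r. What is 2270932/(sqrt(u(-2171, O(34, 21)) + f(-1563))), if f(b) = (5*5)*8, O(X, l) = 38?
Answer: 567733*sqrt(15)/30 ≈ 73294.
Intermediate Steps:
f(b) = 200 (f(b) = 25*8 = 200)
2270932/(sqrt(u(-2171, O(34, 21)) + f(-1563))) = 2270932/(sqrt(20*38 + 200)) = 2270932/(sqrt(760 + 200)) = 2270932/(sqrt(960)) = 2270932/((8*sqrt(15))) = 2270932*(sqrt(15)/120) = 567733*sqrt(15)/30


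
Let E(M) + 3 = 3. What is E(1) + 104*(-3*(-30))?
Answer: 9360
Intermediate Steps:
E(M) = 0 (E(M) = -3 + 3 = 0)
E(1) + 104*(-3*(-30)) = 0 + 104*(-3*(-30)) = 0 + 104*90 = 0 + 9360 = 9360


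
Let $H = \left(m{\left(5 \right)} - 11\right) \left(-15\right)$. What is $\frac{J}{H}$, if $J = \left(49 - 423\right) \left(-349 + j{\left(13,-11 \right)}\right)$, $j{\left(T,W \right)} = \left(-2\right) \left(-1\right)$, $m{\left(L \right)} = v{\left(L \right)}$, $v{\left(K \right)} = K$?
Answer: $\frac{64889}{45} \approx 1442.0$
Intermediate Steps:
$m{\left(L \right)} = L$
$j{\left(T,W \right)} = 2$
$J = 129778$ ($J = \left(49 - 423\right) \left(-349 + 2\right) = \left(-374\right) \left(-347\right) = 129778$)
$H = 90$ ($H = \left(5 - 11\right) \left(-15\right) = \left(-6\right) \left(-15\right) = 90$)
$\frac{J}{H} = \frac{129778}{90} = 129778 \cdot \frac{1}{90} = \frac{64889}{45}$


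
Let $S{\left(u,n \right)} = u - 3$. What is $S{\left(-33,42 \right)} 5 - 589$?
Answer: $-769$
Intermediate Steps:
$S{\left(u,n \right)} = -3 + u$ ($S{\left(u,n \right)} = u - 3 = -3 + u$)
$S{\left(-33,42 \right)} 5 - 589 = \left(-3 - 33\right) 5 - 589 = \left(-36\right) 5 - 589 = -180 - 589 = -769$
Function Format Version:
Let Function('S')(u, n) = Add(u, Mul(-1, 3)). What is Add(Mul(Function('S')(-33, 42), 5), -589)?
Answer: -769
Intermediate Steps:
Function('S')(u, n) = Add(-3, u) (Function('S')(u, n) = Add(u, -3) = Add(-3, u))
Add(Mul(Function('S')(-33, 42), 5), -589) = Add(Mul(Add(-3, -33), 5), -589) = Add(Mul(-36, 5), -589) = Add(-180, -589) = -769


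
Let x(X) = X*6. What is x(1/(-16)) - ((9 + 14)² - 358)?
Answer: -1371/8 ≈ -171.38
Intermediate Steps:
x(X) = 6*X
x(1/(-16)) - ((9 + 14)² - 358) = 6/(-16) - ((9 + 14)² - 358) = 6*(-1/16) - (23² - 358) = -3/8 - (529 - 358) = -3/8 - 1*171 = -3/8 - 171 = -1371/8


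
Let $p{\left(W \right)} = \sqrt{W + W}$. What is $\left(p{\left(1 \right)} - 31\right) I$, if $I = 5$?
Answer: $-155 + 5 \sqrt{2} \approx -147.93$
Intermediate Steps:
$p{\left(W \right)} = \sqrt{2} \sqrt{W}$ ($p{\left(W \right)} = \sqrt{2 W} = \sqrt{2} \sqrt{W}$)
$\left(p{\left(1 \right)} - 31\right) I = \left(\sqrt{2} \sqrt{1} - 31\right) 5 = \left(\sqrt{2} \cdot 1 - 31\right) 5 = \left(\sqrt{2} - 31\right) 5 = \left(-31 + \sqrt{2}\right) 5 = -155 + 5 \sqrt{2}$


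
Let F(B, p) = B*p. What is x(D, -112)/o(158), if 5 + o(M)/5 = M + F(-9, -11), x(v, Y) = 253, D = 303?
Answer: 253/1260 ≈ 0.20079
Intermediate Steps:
o(M) = 470 + 5*M (o(M) = -25 + 5*(M - 9*(-11)) = -25 + 5*(M + 99) = -25 + 5*(99 + M) = -25 + (495 + 5*M) = 470 + 5*M)
x(D, -112)/o(158) = 253/(470 + 5*158) = 253/(470 + 790) = 253/1260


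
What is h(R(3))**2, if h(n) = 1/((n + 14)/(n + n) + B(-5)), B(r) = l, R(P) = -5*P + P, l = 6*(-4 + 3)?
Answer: 144/5329 ≈ 0.027022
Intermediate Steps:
l = -6 (l = 6*(-1) = -6)
R(P) = -4*P
B(r) = -6
h(n) = 1/(-6 + (14 + n)/(2*n)) (h(n) = 1/((n + 14)/(n + n) - 6) = 1/((14 + n)/((2*n)) - 6) = 1/((14 + n)*(1/(2*n)) - 6) = 1/((14 + n)/(2*n) - 6) = 1/(-6 + (14 + n)/(2*n)))
h(R(3))**2 = (2*(-4*3)/(14 - (-44)*3))**2 = (2*(-12)/(14 - 11*(-12)))**2 = (2*(-12)/(14 + 132))**2 = (2*(-12)/146)**2 = (2*(-12)*(1/146))**2 = (-12/73)**2 = 144/5329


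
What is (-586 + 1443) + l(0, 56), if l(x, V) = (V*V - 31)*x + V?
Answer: 913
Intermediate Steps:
l(x, V) = V + x*(-31 + V²) (l(x, V) = (V² - 31)*x + V = (-31 + V²)*x + V = x*(-31 + V²) + V = V + x*(-31 + V²))
(-586 + 1443) + l(0, 56) = (-586 + 1443) + (56 - 31*0 + 0*56²) = 857 + (56 + 0 + 0*3136) = 857 + (56 + 0 + 0) = 857 + 56 = 913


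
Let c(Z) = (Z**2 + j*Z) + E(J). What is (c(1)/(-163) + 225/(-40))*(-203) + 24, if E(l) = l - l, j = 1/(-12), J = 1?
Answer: 4565369/3912 ≈ 1167.0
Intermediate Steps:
j = -1/12 ≈ -0.083333
E(l) = 0
c(Z) = Z**2 - Z/12 (c(Z) = (Z**2 - Z/12) + 0 = Z**2 - Z/12)
(c(1)/(-163) + 225/(-40))*(-203) + 24 = ((1*(-1/12 + 1))/(-163) + 225/(-40))*(-203) + 24 = ((1*(11/12))*(-1/163) + 225*(-1/40))*(-203) + 24 = ((11/12)*(-1/163) - 45/8)*(-203) + 24 = (-11/1956 - 45/8)*(-203) + 24 = -22027/3912*(-203) + 24 = 4471481/3912 + 24 = 4565369/3912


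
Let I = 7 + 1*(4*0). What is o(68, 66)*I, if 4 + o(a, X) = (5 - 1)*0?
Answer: -28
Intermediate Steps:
o(a, X) = -4 (o(a, X) = -4 + (5 - 1)*0 = -4 + 4*0 = -4 + 0 = -4)
I = 7 (I = 7 + 1*0 = 7 + 0 = 7)
o(68, 66)*I = -4*7 = -28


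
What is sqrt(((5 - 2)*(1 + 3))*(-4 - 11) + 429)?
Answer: sqrt(249) ≈ 15.780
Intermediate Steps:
sqrt(((5 - 2)*(1 + 3))*(-4 - 11) + 429) = sqrt((3*4)*(-15) + 429) = sqrt(12*(-15) + 429) = sqrt(-180 + 429) = sqrt(249)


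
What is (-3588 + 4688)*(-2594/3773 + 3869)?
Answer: 1459514300/343 ≈ 4.2551e+6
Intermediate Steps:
(-3588 + 4688)*(-2594/3773 + 3869) = 1100*(-2594*1/3773 + 3869) = 1100*(-2594/3773 + 3869) = 1100*(14595143/3773) = 1459514300/343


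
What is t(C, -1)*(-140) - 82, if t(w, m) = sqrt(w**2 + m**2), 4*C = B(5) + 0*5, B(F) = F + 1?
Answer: -82 - 70*sqrt(13) ≈ -334.39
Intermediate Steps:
B(F) = 1 + F
C = 3/2 (C = ((1 + 5) + 0*5)/4 = (6 + 0)/4 = (1/4)*6 = 3/2 ≈ 1.5000)
t(w, m) = sqrt(m**2 + w**2)
t(C, -1)*(-140) - 82 = sqrt((-1)**2 + (3/2)**2)*(-140) - 82 = sqrt(1 + 9/4)*(-140) - 82 = sqrt(13/4)*(-140) - 82 = (sqrt(13)/2)*(-140) - 82 = -70*sqrt(13) - 82 = -82 - 70*sqrt(13)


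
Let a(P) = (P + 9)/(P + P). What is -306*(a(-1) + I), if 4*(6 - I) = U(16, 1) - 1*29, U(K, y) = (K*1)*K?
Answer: 33507/2 ≈ 16754.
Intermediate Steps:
a(P) = (9 + P)/(2*P) (a(P) = (9 + P)/((2*P)) = (9 + P)*(1/(2*P)) = (9 + P)/(2*P))
U(K, y) = K**2 (U(K, y) = K*K = K**2)
I = -203/4 (I = 6 - (16**2 - 1*29)/4 = 6 - (256 - 29)/4 = 6 - 1/4*227 = 6 - 227/4 = -203/4 ≈ -50.750)
-306*(a(-1) + I) = -306*((1/2)*(9 - 1)/(-1) - 203/4) = -306*((1/2)*(-1)*8 - 203/4) = -306*(-4 - 203/4) = -306*(-219/4) = 33507/2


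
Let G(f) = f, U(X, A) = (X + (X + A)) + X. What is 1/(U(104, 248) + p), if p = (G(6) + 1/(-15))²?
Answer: 225/133921 ≈ 0.0016801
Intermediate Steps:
U(X, A) = A + 3*X (U(X, A) = (X + (A + X)) + X = (A + 2*X) + X = A + 3*X)
p = 7921/225 (p = (6 + 1/(-15))² = (6 - 1/15)² = (89/15)² = 7921/225 ≈ 35.204)
1/(U(104, 248) + p) = 1/((248 + 3*104) + 7921/225) = 1/((248 + 312) + 7921/225) = 1/(560 + 7921/225) = 1/(133921/225) = 225/133921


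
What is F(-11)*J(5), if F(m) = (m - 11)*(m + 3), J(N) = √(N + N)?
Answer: 176*√10 ≈ 556.56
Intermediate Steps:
J(N) = √2*√N (J(N) = √(2*N) = √2*√N)
F(m) = (-11 + m)*(3 + m)
F(-11)*J(5) = (-33 + (-11)² - 8*(-11))*(√2*√5) = (-33 + 121 + 88)*√10 = 176*√10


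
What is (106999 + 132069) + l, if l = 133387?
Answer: 372455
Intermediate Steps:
(106999 + 132069) + l = (106999 + 132069) + 133387 = 239068 + 133387 = 372455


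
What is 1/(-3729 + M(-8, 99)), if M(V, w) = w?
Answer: -1/3630 ≈ -0.00027548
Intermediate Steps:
1/(-3729 + M(-8, 99)) = 1/(-3729 + 99) = 1/(-3630) = -1/3630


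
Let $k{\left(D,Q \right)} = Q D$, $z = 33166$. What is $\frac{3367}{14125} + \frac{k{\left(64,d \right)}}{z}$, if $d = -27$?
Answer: $\frac{43630961}{234234875} \approx 0.18627$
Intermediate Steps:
$k{\left(D,Q \right)} = D Q$
$\frac{3367}{14125} + \frac{k{\left(64,d \right)}}{z} = \frac{3367}{14125} + \frac{64 \left(-27\right)}{33166} = 3367 \cdot \frac{1}{14125} - \frac{864}{16583} = \frac{3367}{14125} - \frac{864}{16583} = \frac{43630961}{234234875}$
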